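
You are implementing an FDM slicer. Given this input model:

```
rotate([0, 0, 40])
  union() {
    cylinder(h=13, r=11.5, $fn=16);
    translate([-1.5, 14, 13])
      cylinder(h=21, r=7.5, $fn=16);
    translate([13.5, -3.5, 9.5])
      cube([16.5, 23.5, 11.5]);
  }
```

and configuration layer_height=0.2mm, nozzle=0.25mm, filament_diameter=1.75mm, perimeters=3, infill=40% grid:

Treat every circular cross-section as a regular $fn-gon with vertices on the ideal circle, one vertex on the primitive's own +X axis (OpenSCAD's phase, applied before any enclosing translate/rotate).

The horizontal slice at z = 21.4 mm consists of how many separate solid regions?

1

At z = 21.4 mm: the cylinder does not reach this height (z outside [0, 13]); the r=7.5 cylinder at (-1.5, 14) contributes a regular 16-gon of circumradius 7.5; the cube at (13.5, -3.5) is not intersected at this z (z outside [9.5, 21]); Taking the union: only the r=7.5 cylinder at (-1.5, 14) is present, so the union is just that shape — 1 connected region; (whole slice rotated 40° about Z — lengths, areas and connectivity unchanged). The result has 1 disconnected region.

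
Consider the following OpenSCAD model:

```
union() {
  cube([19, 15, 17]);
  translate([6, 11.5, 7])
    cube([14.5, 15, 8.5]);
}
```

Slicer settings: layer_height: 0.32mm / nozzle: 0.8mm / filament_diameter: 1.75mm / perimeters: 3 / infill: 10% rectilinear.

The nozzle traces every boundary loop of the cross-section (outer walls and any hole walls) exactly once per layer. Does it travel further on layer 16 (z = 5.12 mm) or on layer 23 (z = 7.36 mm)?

Layer 16 (z = 5.12): the 19×15 cube contributes its full rectangle (perimeter 68.00 mm); the cube at (6, 11.5) does not reach this height (z outside [7, 15.5]); Combining (union): only the 19×15 cube is present, so the union is just that shape — boundary = 68.00 mm. So its perimeter = 68.00 mm. Layer 23 (z = 7.36): the 19×15 cube contributes its full rectangle (perimeter 68.00 mm); the 14.5×15 cube at (6, 11.5) contributes its full rectangle (perimeter 59.00 mm); Taking the union: the regions partially overlap (shared area 45.50 mm²), so the edge portions inside another operand are dropped and the merged outline is re-measured after clipping — boundary = 94.00 mm. So its perimeter = 94.00 mm. Layer 23 is larger (94.00 vs 68.00 mm).

layer 23 (z = 7.36 mm)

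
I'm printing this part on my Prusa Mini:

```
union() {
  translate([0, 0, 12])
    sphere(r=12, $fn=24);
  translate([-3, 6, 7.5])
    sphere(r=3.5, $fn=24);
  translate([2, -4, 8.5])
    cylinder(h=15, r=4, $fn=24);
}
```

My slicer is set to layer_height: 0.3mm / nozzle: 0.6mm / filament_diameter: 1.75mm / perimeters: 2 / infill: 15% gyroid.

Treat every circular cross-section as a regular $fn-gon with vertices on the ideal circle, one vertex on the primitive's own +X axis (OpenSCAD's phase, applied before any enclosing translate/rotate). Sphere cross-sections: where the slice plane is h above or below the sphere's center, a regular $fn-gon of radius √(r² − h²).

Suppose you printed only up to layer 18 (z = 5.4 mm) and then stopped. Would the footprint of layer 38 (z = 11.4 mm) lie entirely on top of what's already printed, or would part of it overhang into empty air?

Compare the two slices. At z = 5.4: the sphere: section is a regular 24-gon, circumradius = √(r²−h²) = √(12²−6.6²) = 10.022 (area = (24/2)·10.022²·sin(360°/24) = 311.95 mm²); the r=3.5 sphere at (-3, 6) slices to a regular 24-gon of circumradius 2.800 (√(r²−h²) with h=2.1 from center) (area = (24/2)·2.800²·sin(360°/24) = 24.35 mm²); the cylinder at (2, -4) is absent (z outside [8.5, 23.5]); Merging all regions: the r=3.5 sphere at (-3, 6) lies entirely inside the r=12 sphere, so the union is just the r=12 sphere — area = 311.95 mm². At z = 11.4: the r=12 sphere slices to a regular 24-gon of circumradius 11.985 (√(r²−h²) with h=0.6 from center) (area = (24/2)·11.985²·sin(360°/24) = 446.12 mm²); the sphere at (-3, 6) does not reach this height (|z−center|=3.900 > r=3.5); the r=4 cylinder at (2, -4) gives a regular 24-gon of circumradius 4 (constant along its height) (area = (24/2)·4.000²·sin(360°/24) = 49.69 mm²); Merging all regions: the r=4 cylinder at (2, -4) lies entirely inside the r=12 sphere, so the union is just the r=12 sphere — area = 446.12 mm². Checking containment: at z = 11.4 the cross-section extends beyond the z = 5.4 cross-section by about 134.17 mm².

part overhangs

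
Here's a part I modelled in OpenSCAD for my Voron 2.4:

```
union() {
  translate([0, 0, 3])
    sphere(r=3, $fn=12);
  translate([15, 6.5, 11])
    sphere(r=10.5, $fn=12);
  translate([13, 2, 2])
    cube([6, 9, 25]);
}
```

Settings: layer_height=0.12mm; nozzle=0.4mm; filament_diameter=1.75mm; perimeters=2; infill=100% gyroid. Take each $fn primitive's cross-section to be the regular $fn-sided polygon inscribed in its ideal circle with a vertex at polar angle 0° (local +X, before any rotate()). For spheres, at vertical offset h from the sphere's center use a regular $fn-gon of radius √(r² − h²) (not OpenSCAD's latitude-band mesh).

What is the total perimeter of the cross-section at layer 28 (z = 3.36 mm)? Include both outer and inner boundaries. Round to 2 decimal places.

At z = 3.36 mm: the r=3 sphere slices to a regular 12-gon of circumradius 2.978 (√(r²−h²) with h=0.36 from center) (perimeter = 2·12·2.978·sin(180°/12) = 18.50 mm); the sphere at (15, 6.5): section is a regular 12-gon, circumradius = √(r²−h²) = √(10.5²−7.64²) = 7.203 (perimeter = 2·12·7.203·sin(180°/12) = 44.74 mm); the cube at (13, 2) is present — its section is the full 6×9 rectangle (perimeter 30.00 mm); Merging all regions: the regions partially overlap (shared area 54.00 mm²), so the edge portions inside another operand are dropped and the merged outline is re-measured after clipping — boundary = 63.24 mm. Overall, the cross-section has 2 separate islands. Total boundary length (outer) = 63.24 mm.

63.24 mm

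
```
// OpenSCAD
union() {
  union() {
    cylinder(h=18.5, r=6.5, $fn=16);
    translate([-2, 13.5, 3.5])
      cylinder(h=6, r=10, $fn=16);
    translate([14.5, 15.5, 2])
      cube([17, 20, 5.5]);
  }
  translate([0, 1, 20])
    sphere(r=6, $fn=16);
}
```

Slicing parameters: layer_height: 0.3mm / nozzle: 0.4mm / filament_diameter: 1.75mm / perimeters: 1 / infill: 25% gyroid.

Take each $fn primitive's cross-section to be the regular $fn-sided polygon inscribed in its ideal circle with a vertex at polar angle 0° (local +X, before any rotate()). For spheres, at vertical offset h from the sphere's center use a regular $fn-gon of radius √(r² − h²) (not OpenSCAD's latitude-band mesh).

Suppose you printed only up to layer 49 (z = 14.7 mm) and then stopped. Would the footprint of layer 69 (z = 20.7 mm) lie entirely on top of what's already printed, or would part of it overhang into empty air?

part overhangs

Compare the two slices. At z = 14.7: the r=6.5 cylinder contributes a regular 16-gon of circumradius 6.5 (area = (16/2)·6.500²·sin(360°/16) = 129.35 mm²); the cylinder at (-2, 13.5) is absent (z outside [3.5, 9.5]); the cube at (14.5, 15.5) is absent (z outside [2, 7.5]); Taking the union: only the r=6.5 cylinder is present, so the union is just that shape — area = 129.35 mm²; the sphere at (0, 1): section is a regular 16-gon, circumradius = √(r²−h²) = √(6²−5.3²) = 2.812 (area = (16/2)·2.812²·sin(360°/16) = 24.22 mm²); Combining (union): the r=6 sphere at (0, 1) lies entirely inside the result so far, so the union is just the result so far — area = 129.35 mm². At z = 20.7: the cylinder is absent (z outside [0, 18.5]); the cylinder at (-2, 13.5) is absent (z outside [3.5, 9.5]); the cube at (14.5, 15.5) is absent (z outside [2, 7.5]); Taking the union: nothing is present at this height; the r=6 sphere at (0, 1) contributes a regular 16-gon of circumradius √(6²−0.7²) = 5.959 (area = (16/2)·5.959²·sin(360°/16) = 108.71 mm²); Combining (union): only the r=6 sphere at (0, 1) is present, so the union is just that shape — area = 108.71 mm². Checking containment: at z = 20.7 the cross-section extends beyond the z = 14.7 cross-section by about 3.75 mm².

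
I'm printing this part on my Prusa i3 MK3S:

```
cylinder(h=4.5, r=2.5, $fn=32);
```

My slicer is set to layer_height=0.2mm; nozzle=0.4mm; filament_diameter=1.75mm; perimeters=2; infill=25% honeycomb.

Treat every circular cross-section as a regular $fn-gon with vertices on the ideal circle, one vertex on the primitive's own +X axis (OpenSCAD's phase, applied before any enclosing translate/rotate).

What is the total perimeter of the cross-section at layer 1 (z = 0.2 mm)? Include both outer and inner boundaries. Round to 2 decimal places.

15.68 mm

At z = 0.2 mm: the r=2.5 cylinder contributes a regular 32-gon of circumradius 2.5 (perimeter = 2·32·2.500·sin(180°/32) = 15.68 mm). Overall, the cross-section is a single solid region. Total boundary length (outer) = 15.68 mm.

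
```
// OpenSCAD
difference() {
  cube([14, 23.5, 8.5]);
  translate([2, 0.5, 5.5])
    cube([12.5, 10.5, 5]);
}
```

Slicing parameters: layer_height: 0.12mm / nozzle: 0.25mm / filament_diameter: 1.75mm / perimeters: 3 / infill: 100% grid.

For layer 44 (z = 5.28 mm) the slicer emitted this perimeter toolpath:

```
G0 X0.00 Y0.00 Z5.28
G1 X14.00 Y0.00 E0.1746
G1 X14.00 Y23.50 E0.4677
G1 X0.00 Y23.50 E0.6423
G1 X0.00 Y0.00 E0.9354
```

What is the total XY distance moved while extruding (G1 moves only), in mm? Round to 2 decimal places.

75.00 mm

Sum the Euclidean lengths of each G1 segment: total = 75.00 mm.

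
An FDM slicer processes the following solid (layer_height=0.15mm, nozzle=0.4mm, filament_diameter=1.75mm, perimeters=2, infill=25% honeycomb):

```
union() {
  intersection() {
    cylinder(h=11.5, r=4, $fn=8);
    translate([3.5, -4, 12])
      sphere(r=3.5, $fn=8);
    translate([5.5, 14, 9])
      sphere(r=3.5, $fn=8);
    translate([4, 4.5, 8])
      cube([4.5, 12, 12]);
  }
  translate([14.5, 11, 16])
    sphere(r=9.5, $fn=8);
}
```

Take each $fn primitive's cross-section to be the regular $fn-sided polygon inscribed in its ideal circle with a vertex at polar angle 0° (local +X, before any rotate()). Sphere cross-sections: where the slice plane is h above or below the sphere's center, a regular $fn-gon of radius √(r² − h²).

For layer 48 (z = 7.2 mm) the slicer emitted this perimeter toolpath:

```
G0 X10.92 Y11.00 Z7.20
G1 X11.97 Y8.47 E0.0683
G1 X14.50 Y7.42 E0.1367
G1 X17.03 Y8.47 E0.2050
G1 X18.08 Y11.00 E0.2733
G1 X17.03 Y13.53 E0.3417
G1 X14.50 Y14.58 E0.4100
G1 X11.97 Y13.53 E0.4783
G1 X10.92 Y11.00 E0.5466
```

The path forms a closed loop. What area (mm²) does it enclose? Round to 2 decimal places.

36.23 mm²

Apply the shoelace formula to the sequence of (X, Y) vertices; enclosed area = 36.23 mm².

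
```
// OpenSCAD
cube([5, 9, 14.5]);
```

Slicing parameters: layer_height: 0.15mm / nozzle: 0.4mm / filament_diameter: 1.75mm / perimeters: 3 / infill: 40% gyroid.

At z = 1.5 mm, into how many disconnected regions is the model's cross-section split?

At z = 1.5 mm: the cube (footprint 5×9) is included at this height. The result has 1 disconnected region.

1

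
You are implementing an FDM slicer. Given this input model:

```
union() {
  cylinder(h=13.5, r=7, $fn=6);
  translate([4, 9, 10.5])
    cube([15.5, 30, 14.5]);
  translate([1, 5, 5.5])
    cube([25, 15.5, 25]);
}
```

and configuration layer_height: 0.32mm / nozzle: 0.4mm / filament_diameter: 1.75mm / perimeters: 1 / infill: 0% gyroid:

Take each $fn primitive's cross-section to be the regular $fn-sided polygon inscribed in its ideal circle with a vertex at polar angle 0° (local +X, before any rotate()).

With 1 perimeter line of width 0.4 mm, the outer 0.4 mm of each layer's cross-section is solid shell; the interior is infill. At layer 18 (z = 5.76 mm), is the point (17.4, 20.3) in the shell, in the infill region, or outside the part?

At z = 5.76 mm: the r=7 cylinder contributes a regular 6-gon of circumradius 7; the cube at (4, 9) does not reach this height (z outside [10.5, 25]); the cube at (1, 5) is present — its section is the full 25×15.5 rectangle; Taking the union: the regions partially overlap (shared area 2.98 mm²), so overlapping operands fuse into one piece — 1 connected region. Overall, the cross-section is a single solid region. The nearest boundary edge runs (1.00, 20.50)→(26.00, 20.50); distance from the point to it = 0.20 mm. The point is inside the cross-section, 0.20 mm from the nearest boundary — within the 0.4 mm shell band (1 × 0.4).

shell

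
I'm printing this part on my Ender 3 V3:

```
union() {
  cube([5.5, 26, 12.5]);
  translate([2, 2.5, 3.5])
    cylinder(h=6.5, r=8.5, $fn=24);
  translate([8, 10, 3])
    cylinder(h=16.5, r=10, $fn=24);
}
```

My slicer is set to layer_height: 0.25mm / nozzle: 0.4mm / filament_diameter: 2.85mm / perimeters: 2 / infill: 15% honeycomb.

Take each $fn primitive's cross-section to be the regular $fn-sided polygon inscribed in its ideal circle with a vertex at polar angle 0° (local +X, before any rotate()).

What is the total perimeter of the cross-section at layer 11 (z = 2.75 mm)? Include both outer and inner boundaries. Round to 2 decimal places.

At z = 2.75 mm: the cube is present — its section is the full 5.5×26 rectangle (perimeter 63.00 mm); the cylinder at (2, 2.5) is not intersected at this z (z outside [3.5, 10]); the cylinder at (8, 10) does not reach this height (z outside [3, 19.5]); Merging all regions: only the 5.5×26 cube is present, so the union is just that shape — boundary = 63.00 mm. Overall, the cross-section is a single solid region. Total boundary length (outer) = 63.00 mm.

63.00 mm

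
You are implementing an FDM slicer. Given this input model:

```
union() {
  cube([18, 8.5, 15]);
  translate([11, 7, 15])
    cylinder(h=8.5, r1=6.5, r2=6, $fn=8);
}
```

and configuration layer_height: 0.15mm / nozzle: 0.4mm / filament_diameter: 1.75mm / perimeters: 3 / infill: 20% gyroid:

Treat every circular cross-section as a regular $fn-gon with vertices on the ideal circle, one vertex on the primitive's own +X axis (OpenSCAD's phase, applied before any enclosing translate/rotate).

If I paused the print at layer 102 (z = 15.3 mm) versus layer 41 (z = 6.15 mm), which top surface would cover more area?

Layer 102 (z = 15.3): the cube is absent (z outside [0, 15]); the cone at (11, 7): at t=0.035 of its height the radius interpolates to r₁+(r₂−r₁)t = 6.482, giving a regular 8-gon of that circumradius (area = (8/2)·6.482²·sin(360°/8) = 118.85 mm²); Merging all regions: only the cone at (11, 7) is present, so the union is just that shape — area = 118.85 mm². So its area = 118.85 mm². Layer 41 (z = 6.15): the 18×8.5 cube contributes its full rectangle (area 153.00 mm²); the cone at (11, 7) does not reach this height (z outside [15, 23.5]); Merging all regions: only the 18×8.5 cube is present, so the union is just that shape — area = 153.00 mm². So its area = 153.00 mm². Layer 41 is larger (153.00 vs 118.85 mm²).

layer 41 (z = 6.15 mm)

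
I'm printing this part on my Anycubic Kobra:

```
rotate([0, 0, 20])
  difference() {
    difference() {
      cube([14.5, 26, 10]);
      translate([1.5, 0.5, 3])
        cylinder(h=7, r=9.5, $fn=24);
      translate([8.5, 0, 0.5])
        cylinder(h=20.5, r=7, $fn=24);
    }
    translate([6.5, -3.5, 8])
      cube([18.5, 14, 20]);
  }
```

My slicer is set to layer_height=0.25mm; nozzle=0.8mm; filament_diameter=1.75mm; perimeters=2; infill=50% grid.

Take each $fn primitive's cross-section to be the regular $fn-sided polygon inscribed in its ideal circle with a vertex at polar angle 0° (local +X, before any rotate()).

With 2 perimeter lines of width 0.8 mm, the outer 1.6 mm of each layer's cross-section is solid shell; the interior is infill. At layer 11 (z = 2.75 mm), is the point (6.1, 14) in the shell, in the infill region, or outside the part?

infill

At z = 2.75 mm: the cube (footprint 14.5×26) is included at this height; the cylinder at (1.5, 0.5) is absent (z outside [3, 10]); the cylinder at (8.5, 0): section is a regular 24-gon, circumradius r=7; Taking the first minus the rest: starting from the 14.5×26 cube, the r=7 cylinder at (8.5, 0) partially overlaps it — only the 73.80 mm² overlap (of its 152.19 mm²) is removed, clipping the outline — 1 connected region; the cube at (6.5, -3.5) is not intersected at this z (z outside [8, 28]); After the difference (first − rest): none of the subtracted shapes is present at this height, so the result so far is unchanged — 1 connected region; (whole slice rotated 20° about Z — lengths, areas and connectivity unchanged). Overall, the cross-section is a single solid region. Undo the 20° rotation: the query point maps to (10.520, 11.069) in the un-rotated model frame. The nearest boundary edge runs (14.50, 26.00)→(14.50, 3.58); distance from the point to it = 3.98 mm. The point is inside the cross-section and 3.98 mm from the nearest boundary — more than the 1.6 mm shell width (2 × 0.8), so it's in the infill interior.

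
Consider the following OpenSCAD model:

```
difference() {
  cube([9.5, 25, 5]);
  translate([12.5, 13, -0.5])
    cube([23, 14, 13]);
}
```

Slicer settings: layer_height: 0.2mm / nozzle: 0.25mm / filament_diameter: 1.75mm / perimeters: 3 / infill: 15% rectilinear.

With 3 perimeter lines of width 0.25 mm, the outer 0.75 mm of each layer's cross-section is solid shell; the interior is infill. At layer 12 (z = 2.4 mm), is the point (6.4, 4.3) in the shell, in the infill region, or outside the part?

At z = 2.4 mm: the cube is present — its section is the full 9.5×25 rectangle; the 23×14 cube at (12.5, 13) contributes its full rectangle; After the difference (first − rest): starting from the 9.5×25 cube, the 23×14 cube at (12.5, 13) misses the remaining region (no effect) — 1 connected region. Overall, the cross-section is a single solid region. The nearest boundary edge runs (9.50, 25.00)→(9.50, 0.00); distance from the point to it = 3.10 mm. The point is inside the cross-section and 3.10 mm from the nearest boundary — more than the 0.75 mm shell width (3 × 0.25), so it's in the infill interior.

infill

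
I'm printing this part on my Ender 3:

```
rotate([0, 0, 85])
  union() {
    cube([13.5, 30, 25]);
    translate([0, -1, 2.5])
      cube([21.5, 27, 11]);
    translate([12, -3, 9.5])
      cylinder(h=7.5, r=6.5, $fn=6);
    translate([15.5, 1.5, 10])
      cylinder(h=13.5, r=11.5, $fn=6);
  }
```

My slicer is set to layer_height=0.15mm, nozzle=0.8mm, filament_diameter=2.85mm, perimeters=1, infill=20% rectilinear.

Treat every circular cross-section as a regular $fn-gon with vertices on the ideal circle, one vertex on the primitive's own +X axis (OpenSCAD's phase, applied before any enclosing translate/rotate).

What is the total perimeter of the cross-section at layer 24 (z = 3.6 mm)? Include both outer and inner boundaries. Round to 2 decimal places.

At z = 3.6 mm: the cube (footprint 13.5×30) is included at this height (perimeter 87.00 mm); the cube at (0, -1) (footprint 21.5×27) is included at this height (perimeter 97.00 mm); the cylinder at (12, -3) is not intersected at this z (z outside [9.5, 17]); the cylinder at (15.5, 1.5) does not reach this height (z outside [10, 23.5]); Combining (union): the regions partially overlap (shared area 351.00 mm²), so the edge portions inside another operand are dropped and the merged outline is re-measured after clipping — boundary = 105.00 mm; (whole slice rotated 85° about Z — lengths, areas and connectivity unchanged). Overall, the cross-section is a single solid region. Total boundary length (outer) = 105.00 mm.

105.00 mm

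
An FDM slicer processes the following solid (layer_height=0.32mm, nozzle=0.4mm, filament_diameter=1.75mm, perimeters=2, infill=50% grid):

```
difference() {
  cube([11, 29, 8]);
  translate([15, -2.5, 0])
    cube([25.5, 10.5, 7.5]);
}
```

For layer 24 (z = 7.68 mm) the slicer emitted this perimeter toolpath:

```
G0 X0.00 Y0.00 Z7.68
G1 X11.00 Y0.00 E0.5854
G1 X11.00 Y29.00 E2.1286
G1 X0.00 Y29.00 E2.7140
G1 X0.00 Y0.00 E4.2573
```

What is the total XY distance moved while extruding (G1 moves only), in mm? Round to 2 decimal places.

80.00 mm

Sum the Euclidean lengths of each G1 segment: total = 80.00 mm.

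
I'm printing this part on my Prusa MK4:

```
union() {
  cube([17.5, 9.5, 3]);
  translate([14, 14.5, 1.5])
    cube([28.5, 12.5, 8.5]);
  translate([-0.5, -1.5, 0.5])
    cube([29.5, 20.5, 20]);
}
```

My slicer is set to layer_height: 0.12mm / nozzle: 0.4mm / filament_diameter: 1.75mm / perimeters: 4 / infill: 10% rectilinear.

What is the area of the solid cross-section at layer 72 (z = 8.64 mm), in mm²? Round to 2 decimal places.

At z = 8.64 mm: the cube is not intersected at this z (z outside [0, 3]); the 28.5×12.5 cube at (14, 14.5) contributes its full rectangle (area 356.25 mm²); the cube at (-0.5, -1.5) (footprint 29.5×20.5) is included at this height (area 604.75 mm²); Merging all regions: the regions partially overlap — summed areas 961.00 mm² minus the doubly-counted overlap 67.50 mm² gives 893.50 mm² — area = 893.50 mm². Overall, the cross-section is a single solid region. Net area = 893.50 mm².

893.50 mm²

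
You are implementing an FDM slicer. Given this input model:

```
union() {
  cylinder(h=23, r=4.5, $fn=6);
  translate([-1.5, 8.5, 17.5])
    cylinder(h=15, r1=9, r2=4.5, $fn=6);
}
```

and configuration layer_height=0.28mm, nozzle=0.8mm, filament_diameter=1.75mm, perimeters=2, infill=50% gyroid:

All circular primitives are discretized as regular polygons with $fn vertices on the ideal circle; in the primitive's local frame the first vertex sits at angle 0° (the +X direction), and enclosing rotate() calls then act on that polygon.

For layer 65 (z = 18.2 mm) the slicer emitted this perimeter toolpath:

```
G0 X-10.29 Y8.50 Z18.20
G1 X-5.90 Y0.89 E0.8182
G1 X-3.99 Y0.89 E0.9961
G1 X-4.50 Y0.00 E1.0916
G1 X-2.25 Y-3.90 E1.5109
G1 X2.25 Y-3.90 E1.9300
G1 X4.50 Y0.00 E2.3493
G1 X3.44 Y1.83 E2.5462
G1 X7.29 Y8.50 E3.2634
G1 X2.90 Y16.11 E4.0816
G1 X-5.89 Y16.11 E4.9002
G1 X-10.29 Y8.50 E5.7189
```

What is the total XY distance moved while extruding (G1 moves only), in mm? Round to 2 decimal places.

Sum the Euclidean lengths of each G1 segment: total = 61.41 mm.

61.41 mm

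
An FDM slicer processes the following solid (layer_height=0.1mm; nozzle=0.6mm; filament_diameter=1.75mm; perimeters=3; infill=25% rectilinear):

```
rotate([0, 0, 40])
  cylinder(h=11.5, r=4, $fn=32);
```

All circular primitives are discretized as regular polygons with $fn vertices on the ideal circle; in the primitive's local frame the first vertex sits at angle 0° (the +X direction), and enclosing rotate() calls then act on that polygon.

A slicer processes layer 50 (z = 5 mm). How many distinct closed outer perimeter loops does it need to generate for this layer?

At z = 5 mm: the cylinder: section is a regular 32-gon, circumradius r=4; (whole slice rotated 40° about Z — lengths, areas and connectivity unchanged). The result has 1 disconnected region.

1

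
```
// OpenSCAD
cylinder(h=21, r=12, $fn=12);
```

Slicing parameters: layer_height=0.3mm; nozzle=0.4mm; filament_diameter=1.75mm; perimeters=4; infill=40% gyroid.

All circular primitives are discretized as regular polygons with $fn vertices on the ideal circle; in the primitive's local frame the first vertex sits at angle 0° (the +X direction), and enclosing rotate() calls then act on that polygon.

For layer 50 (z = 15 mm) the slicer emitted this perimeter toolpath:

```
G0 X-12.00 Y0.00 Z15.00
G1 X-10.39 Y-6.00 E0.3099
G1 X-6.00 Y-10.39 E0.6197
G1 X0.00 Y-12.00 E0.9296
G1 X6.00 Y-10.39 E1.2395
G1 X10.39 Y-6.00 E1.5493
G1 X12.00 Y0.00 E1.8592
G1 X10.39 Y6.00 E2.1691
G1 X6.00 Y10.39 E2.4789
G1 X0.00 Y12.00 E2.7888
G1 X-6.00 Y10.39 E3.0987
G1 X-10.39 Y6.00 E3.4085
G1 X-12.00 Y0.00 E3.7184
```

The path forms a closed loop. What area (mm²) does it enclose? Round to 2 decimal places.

431.90 mm²

Apply the shoelace formula to the sequence of (X, Y) vertices; enclosed area = 431.90 mm².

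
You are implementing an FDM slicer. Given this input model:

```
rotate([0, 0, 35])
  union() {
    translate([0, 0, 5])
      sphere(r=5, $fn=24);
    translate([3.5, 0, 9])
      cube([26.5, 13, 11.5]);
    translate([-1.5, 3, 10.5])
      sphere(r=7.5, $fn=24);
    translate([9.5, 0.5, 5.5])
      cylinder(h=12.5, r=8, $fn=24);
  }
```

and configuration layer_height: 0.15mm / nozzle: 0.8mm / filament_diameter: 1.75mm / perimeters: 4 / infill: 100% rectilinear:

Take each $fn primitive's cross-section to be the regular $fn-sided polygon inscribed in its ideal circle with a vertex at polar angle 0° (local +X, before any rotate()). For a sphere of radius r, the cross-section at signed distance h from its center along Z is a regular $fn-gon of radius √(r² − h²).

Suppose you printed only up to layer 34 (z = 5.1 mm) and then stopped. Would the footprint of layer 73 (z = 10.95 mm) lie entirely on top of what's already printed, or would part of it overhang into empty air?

Compare the two slices. At z = 5.1: the sphere: section is a regular 24-gon, circumradius = √(r²−h²) = √(5²−0.1²) = 4.999 (area = (24/2)·4.999²·sin(360°/24) = 77.61 mm²); the cube at (3.5, 0) does not reach this height (z outside [9, 20.5]); the r=7.5 sphere at (-1.5, 3) contributes a regular 24-gon of circumradius √(7.5²−5.4²) = 5.205 (area = (24/2)·5.205²·sin(360°/24) = 84.14 mm²); the cylinder at (9.5, 0.5) is not intersected at this z (z outside [5.5, 18]); Merging all regions: the regions partially overlap — summed areas 161.75 mm² minus the doubly-counted overlap 47.41 mm² gives 114.34 mm² — area = 114.34 mm²; (rotated 35° about Z; rotation is an isometry so areas/perimeters/island counts are preserved). At z = 10.95: the sphere is absent (|z−center|=5.950 > r=5); the cube at (3.5, 0) (footprint 26.5×13) is included at this height (area 344.50 mm²); the sphere at (-1.5, 3): section is a regular 24-gon, circumradius = √(r²−h²) = √(7.5²−0.45²) = 7.486 (area = (24/2)·7.486²·sin(360°/24) = 174.07 mm²); the r=8 cylinder at (9.5, 0.5) contributes a regular 24-gon of circumradius 8 (area = (24/2)·8.000²·sin(360°/24) = 198.77 mm²); Combining (union): the regions partially overlap — summed areas 717.35 mm² minus the doubly-counted overlap 130.87 mm² gives 586.48 mm² — area = 586.48 mm²; (rotated 35° about Z; rotation is an isometry so areas/perimeters/island counts are preserved). Checking containment: at z = 10.95 the cross-section extends beyond the z = 5.1 cross-section by about 475.40 mm².

part overhangs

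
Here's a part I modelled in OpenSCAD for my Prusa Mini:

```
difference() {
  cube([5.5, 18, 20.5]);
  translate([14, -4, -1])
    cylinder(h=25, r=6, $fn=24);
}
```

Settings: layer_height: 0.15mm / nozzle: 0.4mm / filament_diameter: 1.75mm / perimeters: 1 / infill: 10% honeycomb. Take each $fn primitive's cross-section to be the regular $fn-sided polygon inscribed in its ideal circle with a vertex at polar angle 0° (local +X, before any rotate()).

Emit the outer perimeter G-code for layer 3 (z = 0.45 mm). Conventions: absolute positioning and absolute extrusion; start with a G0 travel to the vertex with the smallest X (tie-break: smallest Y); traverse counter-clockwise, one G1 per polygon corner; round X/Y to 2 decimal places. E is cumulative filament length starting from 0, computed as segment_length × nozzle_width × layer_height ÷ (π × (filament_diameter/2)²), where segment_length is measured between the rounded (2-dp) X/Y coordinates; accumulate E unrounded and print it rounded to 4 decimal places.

At z = 0.45 mm: the cube is present — its section is the full 5.5×18 rectangle; the cylinder at (14, -4): section is a regular 24-gon, circumradius r=6; Subtracting the remaining from the first: starting from the 5.5×18 cube, the r=6 cylinder at (14, -4) misses the remaining region (no effect) — 1 connected region. The outline is a single polygon with 4 vertices. Extrusion per mm of travel: 0.4 × 0.15 / (π × 0.875²) = 0.024945. Accumulating E over each segment gives final E = 1.1724.

G0 X0.00 Y0.00 Z0.45
G1 X5.50 Y0.00 E0.1372
G1 X5.50 Y18.00 E0.5862
G1 X0.00 Y18.00 E0.7234
G1 X0.00 Y0.00 E1.1724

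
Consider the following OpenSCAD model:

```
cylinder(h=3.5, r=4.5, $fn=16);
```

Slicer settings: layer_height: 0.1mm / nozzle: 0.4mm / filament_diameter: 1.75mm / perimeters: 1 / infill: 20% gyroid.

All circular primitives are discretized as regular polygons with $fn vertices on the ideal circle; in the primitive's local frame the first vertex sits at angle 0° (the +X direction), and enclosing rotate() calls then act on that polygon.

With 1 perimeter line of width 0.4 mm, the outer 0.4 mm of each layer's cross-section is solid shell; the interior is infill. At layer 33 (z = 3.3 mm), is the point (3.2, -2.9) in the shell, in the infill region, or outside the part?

At z = 3.3 mm: the r=4.5 cylinder gives a regular 16-gon of circumradius 4.5 (constant along its height). Overall, the cross-section is a single solid region. The nearest boundary edge runs (3.18, -3.18)→(4.16, -1.72); distance from the point to it = 0.14 mm. The point is inside the cross-section, 0.14 mm from the nearest boundary — within the 0.4 mm shell band (1 × 0.4).

shell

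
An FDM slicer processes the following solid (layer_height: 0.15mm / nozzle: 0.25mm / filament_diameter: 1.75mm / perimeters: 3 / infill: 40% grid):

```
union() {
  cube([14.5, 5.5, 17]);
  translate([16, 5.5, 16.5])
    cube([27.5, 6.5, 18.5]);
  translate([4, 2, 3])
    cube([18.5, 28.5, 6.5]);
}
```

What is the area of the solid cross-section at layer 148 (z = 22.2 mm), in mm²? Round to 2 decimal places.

At z = 22.2 mm: the cube is absent (z outside [0, 17]); the cube at (16, 5.5) (footprint 27.5×6.5) is included at this height (area 178.75 mm²); the cube at (4, 2) is not intersected at this z (z outside [3, 9.5]); Merging all regions: only the 27.5×6.5 cube at (16, 5.5) is present, so the union is just that shape — area = 178.75 mm². Overall, the cross-section is a single solid region. Net area = 178.75 mm².

178.75 mm²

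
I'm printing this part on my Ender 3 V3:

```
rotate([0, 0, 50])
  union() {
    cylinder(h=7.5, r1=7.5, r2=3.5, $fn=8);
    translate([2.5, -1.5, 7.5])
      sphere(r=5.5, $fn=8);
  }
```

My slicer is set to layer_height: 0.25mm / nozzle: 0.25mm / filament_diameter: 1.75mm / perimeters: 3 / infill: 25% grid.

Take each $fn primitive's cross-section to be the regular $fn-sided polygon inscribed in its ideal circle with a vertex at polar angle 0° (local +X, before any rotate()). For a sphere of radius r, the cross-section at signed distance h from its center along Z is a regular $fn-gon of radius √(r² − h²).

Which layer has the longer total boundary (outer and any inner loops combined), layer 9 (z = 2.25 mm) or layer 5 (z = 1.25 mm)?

layer 5 (z = 1.25 mm)

Layer 9 (z = 2.25): the cone contributes a regular 8-gon of circumradius 6.300 (interpolated between r1=7.5 and r2=3.5 at t=0.300) (perimeter = 2·8·6.300·sin(180°/8) = 38.57 mm); the r=5.5 sphere at (2.5, -1.5) slices to a regular 8-gon of circumradius 1.639 (√(r²−h²) with h=5.25 from center) (perimeter = 2·8·1.639·sin(180°/8) = 10.04 mm); Taking the union: the r=5.5 sphere at (2.5, -1.5) lies entirely inside the cone, so the union is just the cone — boundary = 38.57 mm; (whole slice rotated 50° about Z — lengths, areas and connectivity unchanged). So its perimeter = 38.57 mm. Layer 5 (z = 1.25): the cone (r1=7.5→r2=3.5) has section circumradius 6.833 here — a regular 8-gon (perimeter = 2·8·6.833·sin(180°/8) = 41.84 mm); the sphere at (2.5, -1.5) is absent (|z−center|=6.250 > r=5.5); Taking the union: only the cone is present, so the union is just that shape — boundary = 41.84 mm; (rotated 50° about Z; rotation is an isometry so areas/perimeters/island counts are preserved). So its perimeter = 41.84 mm. Layer 5 is larger (41.84 vs 38.57 mm).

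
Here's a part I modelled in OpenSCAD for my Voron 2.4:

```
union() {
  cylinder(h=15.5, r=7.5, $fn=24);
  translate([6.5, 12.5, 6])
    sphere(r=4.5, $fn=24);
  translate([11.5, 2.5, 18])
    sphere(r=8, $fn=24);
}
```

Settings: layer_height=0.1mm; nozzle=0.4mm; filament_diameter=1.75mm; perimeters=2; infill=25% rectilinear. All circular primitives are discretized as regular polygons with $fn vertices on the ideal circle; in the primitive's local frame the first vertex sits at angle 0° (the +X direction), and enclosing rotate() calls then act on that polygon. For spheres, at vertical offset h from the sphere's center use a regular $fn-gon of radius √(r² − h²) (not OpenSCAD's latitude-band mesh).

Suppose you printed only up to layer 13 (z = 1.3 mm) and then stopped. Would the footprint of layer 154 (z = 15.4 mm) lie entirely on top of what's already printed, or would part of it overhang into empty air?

Compare the two slices. At z = 1.3: the r=7.5 cylinder gives a regular 24-gon of circumradius 7.5 (constant along its height) (area = (24/2)·7.500²·sin(360°/24) = 174.70 mm²); the sphere at (6.5, 12.5) is not intersected at this z (|z−center|=4.700 > r=4.5); the sphere at (11.5, 2.5) does not reach this height (|z−center|=16.700 > r=8); Merging all regions: only the r=7.5 cylinder is present, so the union is just that shape — area = 174.70 mm². At z = 15.4: the cylinder: section is a regular 24-gon, circumradius r=7.5 (area = (24/2)·7.500²·sin(360°/24) = 174.70 mm²); the sphere at (6.5, 12.5) is not intersected at this z (|z−center|=9.400 > r=4.5); the r=8 sphere at (11.5, 2.5) contributes a regular 24-gon of circumradius √(8²−2.6²) = 7.566 (area = (24/2)·7.566²·sin(360°/24) = 177.78 mm²); Merging all regions: the regions partially overlap — summed areas 352.48 mm² minus the doubly-counted overlap 20.30 mm² gives 332.18 mm² — area = 332.18 mm². Checking containment: at z = 15.4 the cross-section extends beyond the z = 1.3 cross-section by about 157.47 mm².

part overhangs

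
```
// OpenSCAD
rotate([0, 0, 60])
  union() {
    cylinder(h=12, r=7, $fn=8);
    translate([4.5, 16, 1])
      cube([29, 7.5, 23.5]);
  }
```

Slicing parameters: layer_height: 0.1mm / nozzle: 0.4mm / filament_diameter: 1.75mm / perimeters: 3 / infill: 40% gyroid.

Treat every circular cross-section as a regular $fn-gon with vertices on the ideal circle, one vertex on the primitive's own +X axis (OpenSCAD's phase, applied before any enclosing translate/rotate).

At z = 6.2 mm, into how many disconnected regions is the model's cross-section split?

At z = 6.2 mm: the cylinder: section is a regular 8-gon, circumradius r=7; the 29×7.5 cube at (4.5, 16) contributes its full rectangle; Combining (union): the 2 present regions are separate (no shared area or edge), so areas and boundary lengths simply add and each stays a separate island — 2 connected regions; (whole slice rotated 60° about Z — lengths, areas and connectivity unchanged). The result has 2 disconnected regions.

2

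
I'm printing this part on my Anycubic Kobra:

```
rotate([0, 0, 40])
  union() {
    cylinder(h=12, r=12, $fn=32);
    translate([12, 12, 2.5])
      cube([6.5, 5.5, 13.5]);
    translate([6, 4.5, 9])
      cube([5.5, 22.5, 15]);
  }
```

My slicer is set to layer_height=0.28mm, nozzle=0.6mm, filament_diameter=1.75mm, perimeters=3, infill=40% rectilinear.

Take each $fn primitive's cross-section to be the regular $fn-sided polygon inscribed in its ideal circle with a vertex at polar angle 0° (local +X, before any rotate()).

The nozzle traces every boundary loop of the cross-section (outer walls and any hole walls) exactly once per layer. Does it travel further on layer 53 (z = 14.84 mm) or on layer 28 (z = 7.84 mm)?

Layer 53 (z = 14.84): the cylinder does not reach this height (z outside [0, 12]); the 6.5×5.5 cube at (12, 12) contributes its full rectangle (perimeter 24.00 mm); the cube at (6, 4.5) (footprint 5.5×22.5) is included at this height (perimeter 56.00 mm); Combining (union): the 2 present regions are separate (no shared area or edge), so areas and boundary lengths simply add and each stays a separate island — boundary = 80.00 mm; (rotated 40° about Z; rotation is an isometry so areas/perimeters/island counts are preserved). So its perimeter = 80.00 mm. Layer 28 (z = 7.84): the r=12 cylinder contributes a regular 32-gon of circumradius 12 (perimeter = 2·32·12.000·sin(180°/32) = 75.28 mm); the cube at (12, 12) (footprint 6.5×5.5) is included at this height (perimeter 24.00 mm); the cube at (6, 4.5) is absent (z outside [9, 24]); Taking the union: the 2 present regions are separate (no shared area or edge), so areas and boundary lengths simply add and each stays a separate island — boundary = 99.28 mm; (rotated 40° about Z; rotation is an isometry so areas/perimeters/island counts are preserved). So its perimeter = 99.28 mm. Layer 28 is larger (99.28 vs 80.00 mm).

layer 28 (z = 7.84 mm)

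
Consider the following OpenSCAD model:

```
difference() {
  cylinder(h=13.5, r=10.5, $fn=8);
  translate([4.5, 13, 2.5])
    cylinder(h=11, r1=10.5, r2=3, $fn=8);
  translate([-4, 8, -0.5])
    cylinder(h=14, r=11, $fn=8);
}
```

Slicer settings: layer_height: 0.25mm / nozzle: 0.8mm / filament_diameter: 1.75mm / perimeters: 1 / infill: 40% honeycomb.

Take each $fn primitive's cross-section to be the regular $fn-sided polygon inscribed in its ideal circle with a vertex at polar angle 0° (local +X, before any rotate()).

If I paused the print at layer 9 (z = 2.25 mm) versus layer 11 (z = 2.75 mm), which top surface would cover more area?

layer 9 (z = 2.25 mm)

Layer 9 (z = 2.25): the r=10.5 cylinder gives a regular 8-gon of circumradius 10.5 (constant along its height) (area = (8/2)·10.500²·sin(360°/8) = 311.83 mm²); the cone at (4.5, 13) is not intersected at this z (z outside [2.5, 13.5]); the cylinder at (-4, 8): section is a regular 8-gon, circumradius r=11 (area = (8/2)·11.000²·sin(360°/8) = 342.24 mm²); After the difference (first − rest): starting from the r=10.5 cylinder (311.83 mm²), the r=11 cylinder at (-4, 8) partially overlaps it — only the 149.62 mm² overlap (of its 342.24 mm²) is removed, clipping the outline — area = 162.21 mm². So its area = 162.21 mm². Layer 11 (z = 2.75): the r=10.5 cylinder gives a regular 8-gon of circumradius 10.5 (constant along its height) (area = (8/2)·10.500²·sin(360°/8) = 311.83 mm²); the cone at (4.5, 13): at t=0.023 of its height the radius interpolates to r₁+(r₂−r₁)t = 10.330, giving a regular 8-gon of that circumradius (area = (8/2)·10.330²·sin(360°/8) = 301.79 mm²); the cylinder at (-4, 8): section is a regular 8-gon, circumradius r=11 (area = (8/2)·11.000²·sin(360°/8) = 342.24 mm²); Subtracting the remaining from the first: starting from the r=10.5 cylinder (311.83 mm²), the cone at (4.5, 13) partially overlaps it — only the 58.78 mm² overlap (of its 301.79 mm²) is removed, clipping the outline; the r=11 cylinder at (-4, 8) partially overlaps it — only the 99.22 mm² overlap (of its 342.24 mm²) is removed, clipping the outline — area = 153.83 mm². So its area = 153.83 mm². Layer 9 is larger (162.21 vs 153.83 mm²).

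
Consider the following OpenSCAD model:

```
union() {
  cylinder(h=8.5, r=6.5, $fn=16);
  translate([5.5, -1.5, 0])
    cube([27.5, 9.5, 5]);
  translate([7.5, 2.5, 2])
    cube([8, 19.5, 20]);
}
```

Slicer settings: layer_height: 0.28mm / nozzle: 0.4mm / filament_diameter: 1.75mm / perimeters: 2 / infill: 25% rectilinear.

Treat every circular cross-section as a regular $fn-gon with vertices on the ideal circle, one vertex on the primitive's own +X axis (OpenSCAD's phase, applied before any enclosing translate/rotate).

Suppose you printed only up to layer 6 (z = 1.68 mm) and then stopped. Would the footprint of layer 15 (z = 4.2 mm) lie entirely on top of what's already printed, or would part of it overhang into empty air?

part overhangs

Compare the two slices. At z = 1.68: the cylinder: section is a regular 16-gon, circumradius r=6.5 (area = (16/2)·6.500²·sin(360°/16) = 129.35 mm²); the 27.5×9.5 cube at (5.5, -1.5) contributes its full rectangle (area 261.25 mm²); the cube at (7.5, 2.5) is absent (z outside [2, 22]); Combining (union): the regions partially overlap — summed areas 390.60 mm² minus the doubly-counted overlap 3.34 mm² gives 387.26 mm² — area = 387.26 mm². At z = 4.2: the r=6.5 cylinder contributes a regular 16-gon of circumradius 6.5 (area = (16/2)·6.500²·sin(360°/16) = 129.35 mm²); the 27.5×9.5 cube at (5.5, -1.5) contributes its full rectangle (area 261.25 mm²); the cube at (7.5, 2.5) (footprint 8×19.5) is included at this height (area 156.00 mm²); Merging all regions: the regions partially overlap — summed areas 546.60 mm² minus the doubly-counted overlap 47.34 mm² gives 499.26 mm² — area = 499.26 mm². Checking containment: at z = 4.2 the cross-section extends beyond the z = 1.68 cross-section by about 112.00 mm².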